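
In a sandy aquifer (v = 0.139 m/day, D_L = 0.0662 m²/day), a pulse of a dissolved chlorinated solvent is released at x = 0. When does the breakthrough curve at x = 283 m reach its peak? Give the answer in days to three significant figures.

2030 days

For the 1D instantaneous-source solution, setting ∂C/∂t = 0 at fixed x gives v²t² + 2Dt − x² = 0, so t = (√(D² + v²x²) − D)/v².
√(D² + v²x²) = √(0.0662² + 0.139² × 283²) = 39.34; v² = 0.019321.
t = (39.34 − 0.0662)/0.019321 = 2030 days (vs. the pure-advection estimate x/v = 2040 d).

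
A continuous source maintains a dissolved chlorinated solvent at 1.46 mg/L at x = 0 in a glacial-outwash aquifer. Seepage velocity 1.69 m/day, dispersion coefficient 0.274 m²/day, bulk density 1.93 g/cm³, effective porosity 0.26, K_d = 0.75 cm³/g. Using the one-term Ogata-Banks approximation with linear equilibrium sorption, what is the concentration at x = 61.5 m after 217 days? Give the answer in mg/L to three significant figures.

Retardation factor R = 1 + ρ_b·K_d/n = 1 + 1.93 × 0.75/0.26 = 6.567.
Sorption retards both mechanisms: v_R = v/R = 0.2573 m/day, D_R = D/R = 0.04172 m²/day.
v_R·t = 0.2573 × 217 = 55.8341 m; 2√(D_R t) = 6.018 m; argument = (61.5 − 55.8341)/6.018 = 0.9415.
C = C₀ × ½·erfc(0.9415) = 1.46 × 0.09152 = 0.134 mg/L.

0.134 mg/L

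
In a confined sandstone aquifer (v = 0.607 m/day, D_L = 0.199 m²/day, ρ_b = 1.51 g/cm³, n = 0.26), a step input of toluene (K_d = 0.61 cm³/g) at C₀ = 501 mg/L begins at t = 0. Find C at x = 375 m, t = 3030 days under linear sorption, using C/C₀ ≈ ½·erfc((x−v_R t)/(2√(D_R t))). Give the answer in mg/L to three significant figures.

Retardation factor R = 1 + ρ_b·K_d/n = 1 + 1.51 × 0.61/0.26 = 4.543.
Sorption retards both mechanisms: v_R = v/R = 0.1336 m/day, D_R = D/R = 0.04380 m²/day.
v_R·t = 0.1336 × 3030 = 404.808 m; 2√(D_R t) = 23.04 m; argument = (375 − 404.808)/23.04 = -1.294.
C = C₀ × ½·erfc(-1.294) = 501 × 0.9664 = 484 mg/L.

484 mg/L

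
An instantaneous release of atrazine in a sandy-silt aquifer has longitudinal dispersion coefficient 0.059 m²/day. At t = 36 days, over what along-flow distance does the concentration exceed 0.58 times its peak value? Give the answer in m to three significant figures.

The plume is Gaussian with σ = √(2Dt) = √(2 × 0.059 × 36) = 2.061 m.
C/C_peak = exp(−Δx²/(2σ²)) = 0.58 ⇒ Δx = σ·√(−2 ln 0.58) = 2.061 × 1.044 = 2.152 m.
Width = 2Δx = 4.30 m.

4.30 m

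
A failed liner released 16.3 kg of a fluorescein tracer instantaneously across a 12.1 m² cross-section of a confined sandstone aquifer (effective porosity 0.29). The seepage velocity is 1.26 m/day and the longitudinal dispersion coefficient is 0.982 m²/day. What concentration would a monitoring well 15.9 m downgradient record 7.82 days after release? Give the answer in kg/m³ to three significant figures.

0.144 kg/m³

For an instantaneous plane source, C(x,t) = M/(n_e·A·√(4πDt)) · exp(−(x−vt)²/(4Dt)), with n_e·A the pore (flow) area.
Plume center vt = 1.26 × 7.82 = 9.8532 m, so the well at 15.9 m is 6.0468 m downgradient of the peak.
√(4πDt) = 9.823 m, giving peak height M/(n_e·A·√(4πDt)) = 16.3/(0.29 × 12.1 × 9.823) = 0.4729 kg/m³.
(x−vt)²/(4Dt) = (6.0468)²/(4 × 0.982 × 7.82) = 1.190; exp(−1.190) = 0.3042.
C = 0.4729 × 0.3042 = 0.144 kg/m³.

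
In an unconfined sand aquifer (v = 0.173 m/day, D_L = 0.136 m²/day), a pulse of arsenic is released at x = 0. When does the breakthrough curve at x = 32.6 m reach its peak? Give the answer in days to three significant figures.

For the 1D instantaneous-source solution, setting ∂C/∂t = 0 at fixed x gives v²t² + 2Dt − x² = 0, so t = (√(D² + v²x²) − D)/v².
√(D² + v²x²) = √(0.136² + 0.173² × 32.6²) = 5.641; v² = 0.029929.
t = (5.641 − 0.136)/0.029929 = 184 days (vs. the pure-advection estimate x/v = 188 d).

184 days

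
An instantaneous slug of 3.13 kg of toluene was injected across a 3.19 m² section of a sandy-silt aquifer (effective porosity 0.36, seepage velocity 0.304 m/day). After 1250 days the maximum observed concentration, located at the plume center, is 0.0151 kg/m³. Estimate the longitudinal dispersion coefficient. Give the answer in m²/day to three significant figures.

At the plume center C_max = M/(n_e·A·√(4πDt)), so D = M²/(4πt·(n_e·A·C_max)²).
n_e·A·C_max = 0.36 × 3.19 × 0.0151 = 0.01734 kg/m.
D = 3.13²/(4π × 1250 × 0.01734²) = 2.07 m²/day.

2.07 m²/day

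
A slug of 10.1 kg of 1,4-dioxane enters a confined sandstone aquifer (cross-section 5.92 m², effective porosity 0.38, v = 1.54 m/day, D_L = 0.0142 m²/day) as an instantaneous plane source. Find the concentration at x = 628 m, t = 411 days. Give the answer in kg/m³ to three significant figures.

For an instantaneous plane source, C(x,t) = M/(n_e·A·√(4πDt)) · exp(−(x−vt)²/(4Dt)), with n_e·A the pore (flow) area.
Plume center vt = 1.54 × 411 = 632.94 m, so the well at 628 m is 4.94 m upgradient of the peak.
√(4πDt) = 8.564 m, giving peak height M/(n_e·A·√(4πDt)) = 10.1/(0.38 × 5.92 × 8.564) = 0.5243 kg/m³.
(x−vt)²/(4Dt) = (-4.94)²/(4 × 0.0142 × 411) = 1.045; exp(−1.045) = 0.3517.
C = 0.5243 × 0.3517 = 0.184 kg/m³.

0.184 kg/m³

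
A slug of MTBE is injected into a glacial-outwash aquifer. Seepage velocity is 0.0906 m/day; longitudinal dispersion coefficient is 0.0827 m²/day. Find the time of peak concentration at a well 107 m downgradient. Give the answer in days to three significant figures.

1170 days

For the 1D instantaneous-source solution, setting ∂C/∂t = 0 at fixed x gives v²t² + 2Dt − x² = 0, so t = (√(D² + v²x²) − D)/v².
√(D² + v²x²) = √(0.0827² + 0.0906² × 107²) = 9.695; v² = 0.00820836.
t = (9.695 − 0.0827)/0.00820836 = 1170 days (vs. the pure-advection estimate x/v = 1180 d).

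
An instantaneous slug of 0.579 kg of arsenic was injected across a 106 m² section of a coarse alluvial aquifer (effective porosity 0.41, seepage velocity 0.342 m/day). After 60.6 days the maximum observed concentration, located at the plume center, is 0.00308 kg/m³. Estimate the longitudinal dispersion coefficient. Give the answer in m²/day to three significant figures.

0.0246 m²/day

At the plume center C_max = M/(n_e·A·√(4πDt)), so D = M²/(4πt·(n_e·A·C_max)²).
n_e·A·C_max = 0.41 × 106 × 0.00308 = 0.1339 kg/m.
D = 0.579²/(4π × 60.6 × 0.1339²) = 0.0246 m²/day.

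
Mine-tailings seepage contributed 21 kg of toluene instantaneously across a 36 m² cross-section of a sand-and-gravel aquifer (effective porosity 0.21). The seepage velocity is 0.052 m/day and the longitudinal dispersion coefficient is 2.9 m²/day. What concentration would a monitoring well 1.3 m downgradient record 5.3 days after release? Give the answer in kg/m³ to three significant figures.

For an instantaneous plane source, C(x,t) = M/(n_e·A·√(4πDt)) · exp(−(x−vt)²/(4Dt)), with n_e·A the pore (flow) area.
Plume center vt = 0.052 × 5.3 = 0.2756 m, so the well at 1.3 m is 1.0244 m downgradient of the peak.
√(4πDt) = 13.90 m, giving peak height M/(n_e·A·√(4πDt)) = 21/(0.21 × 36 × 13.90) = 0.1998 kg/m³.
(x−vt)²/(4Dt) = (1.0244)²/(4 × 2.9 × 5.3) = 0.01707; exp(−0.01707) = 0.9831.
C = 0.1998 × 0.9831 = 0.196 kg/m³.

0.196 kg/m³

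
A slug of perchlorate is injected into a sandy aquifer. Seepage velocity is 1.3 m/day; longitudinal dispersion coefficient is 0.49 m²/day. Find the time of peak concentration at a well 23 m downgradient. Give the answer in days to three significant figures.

17.4 days

For the 1D instantaneous-source solution, setting ∂C/∂t = 0 at fixed x gives v²t² + 2Dt − x² = 0, so t = (√(D² + v²x²) − D)/v².
√(D² + v²x²) = √(0.49² + 1.3² × 23²) = 29.90; v² = 1.69.
t = (29.90 − 0.49)/1.69 = 17.4 days (vs. the pure-advection estimate x/v = 17.7 d).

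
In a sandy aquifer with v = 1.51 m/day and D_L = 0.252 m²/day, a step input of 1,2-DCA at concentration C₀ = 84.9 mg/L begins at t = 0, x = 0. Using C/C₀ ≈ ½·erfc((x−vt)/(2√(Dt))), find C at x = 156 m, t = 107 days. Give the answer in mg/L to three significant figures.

For a continuous step input, C/C₀ ≈ ½·erfc((x−vt)/(2√(Dt))).
vt = 1.51 × 107 = 161.57 m and 2√(Dt) = 2√(0.252 × 107) = 10.39 m.
Argument (x−vt)/(2√(Dt)) = (156 − 161.57)/10.39 = -0.5361; ½·erfc(-0.5361) = 0.7758.
C = 84.9 × 0.7758 = 65.9 mg/L.

65.9 mg/L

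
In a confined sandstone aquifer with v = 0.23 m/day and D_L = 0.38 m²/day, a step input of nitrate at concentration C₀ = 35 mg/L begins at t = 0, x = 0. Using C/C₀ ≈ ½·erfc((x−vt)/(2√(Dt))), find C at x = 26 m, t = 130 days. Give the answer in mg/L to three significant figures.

22.8 mg/L

For a continuous step input, C/C₀ ≈ ½·erfc((x−vt)/(2√(Dt))).
vt = 0.23 × 130 = 29.9 m and 2√(Dt) = 2√(0.38 × 130) = 14.06 m.
Argument (x−vt)/(2√(Dt)) = (26 − 29.9)/14.06 = -0.2774; ½·erfc(-0.2774) = 0.6526.
C = 35 × 0.6526 = 22.8 mg/L.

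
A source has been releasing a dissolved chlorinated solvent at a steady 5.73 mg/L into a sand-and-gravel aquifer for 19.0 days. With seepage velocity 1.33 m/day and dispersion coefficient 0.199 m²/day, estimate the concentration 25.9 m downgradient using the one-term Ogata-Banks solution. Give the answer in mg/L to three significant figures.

2.35 mg/L

For a continuous step input, C/C₀ ≈ ½·erfc((x−vt)/(2√(Dt))).
vt = 1.33 × 19.0 = 25.27 m and 2√(Dt) = 2√(0.199 × 19.0) = 3.889 m.
Argument (x−vt)/(2√(Dt)) = (25.9 − 25.27)/3.889 = 0.1620; ½·erfc(0.1620) = 0.4094.
C = 5.73 × 0.4094 = 2.35 mg/L.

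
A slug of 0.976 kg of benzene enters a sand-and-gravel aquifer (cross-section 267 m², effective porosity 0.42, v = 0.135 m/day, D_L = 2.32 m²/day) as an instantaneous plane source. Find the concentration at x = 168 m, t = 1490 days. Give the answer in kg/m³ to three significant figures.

3.86e-05 kg/m³

For an instantaneous plane source, C(x,t) = M/(n_e·A·√(4πDt)) · exp(−(x−vt)²/(4Dt)), with n_e·A the pore (flow) area.
Plume center vt = 0.135 × 1490 = 201.15 m, so the well at 168 m is 33.15 m upgradient of the peak.
√(4πDt) = 208.4 m, giving peak height M/(n_e·A·√(4πDt)) = 0.976/(0.42 × 267 × 208.4) = 4.176e-05 kg/m³.
(x−vt)²/(4Dt) = (-33.15)²/(4 × 2.32 × 1490) = 0.07948; exp(−0.07948) = 0.9236.
C = 4.176e-05 × 0.9236 = 3.86e-05 kg/m³.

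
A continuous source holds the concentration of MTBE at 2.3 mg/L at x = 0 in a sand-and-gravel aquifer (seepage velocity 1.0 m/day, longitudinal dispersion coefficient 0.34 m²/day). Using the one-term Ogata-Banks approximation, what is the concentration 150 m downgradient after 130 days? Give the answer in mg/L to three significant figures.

0.0384 mg/L

For a continuous step input, C/C₀ ≈ ½·erfc((x−vt)/(2√(Dt))).
vt = 1.0 × 130 = 130 m and 2√(Dt) = 2√(0.34 × 130) = 13.30 m.
Argument (x−vt)/(2√(Dt)) = (150 − 130)/13.30 = 1.504; ½·erfc(1.504) = 0.01671.
C = 2.3 × 0.01671 = 0.0384 mg/L.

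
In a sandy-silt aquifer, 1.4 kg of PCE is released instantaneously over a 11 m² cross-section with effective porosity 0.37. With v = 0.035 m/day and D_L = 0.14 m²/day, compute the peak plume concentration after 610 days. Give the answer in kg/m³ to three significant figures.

The peak of an instantaneous 1D plume sits at x = vt; there the Gaussian factor is 1 and C_max = M/(n_e·A·√(4πDt)), where n_e·A is the pore area the mass is dissolved in.
√(4πDt) = √(4π × 0.14 × 610) = 32.76 m, so C_max = 1.4/(0.37 × 11 × 32.76) = 0.0105 kg/m³.

0.0105 kg/m³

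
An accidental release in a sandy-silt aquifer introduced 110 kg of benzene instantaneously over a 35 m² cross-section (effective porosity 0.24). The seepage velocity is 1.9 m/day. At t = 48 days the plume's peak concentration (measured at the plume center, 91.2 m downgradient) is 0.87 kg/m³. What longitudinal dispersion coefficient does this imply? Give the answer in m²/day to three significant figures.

At the plume center C_max = M/(n_e·A·√(4πDt)), so D = M²/(4πt·(n_e·A·C_max)²).
n_e·A·C_max = 0.24 × 35 × 0.87 = 7.308 kg/m.
D = 110²/(4π × 48 × 7.308²) = 0.376 m²/day.

0.376 m²/day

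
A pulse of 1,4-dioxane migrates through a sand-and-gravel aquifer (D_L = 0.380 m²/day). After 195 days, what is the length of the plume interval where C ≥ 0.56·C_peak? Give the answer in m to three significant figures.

The plume is Gaussian with σ = √(2Dt) = √(2 × 0.380 × 195) = 12.17 m.
C/C_peak = exp(−Δx²/(2σ²)) = 0.56 ⇒ Δx = σ·√(−2 ln 0.56) = 12.17 × 1.077 = 13.11 m.
Width = 2Δx = 26.2 m.

26.2 m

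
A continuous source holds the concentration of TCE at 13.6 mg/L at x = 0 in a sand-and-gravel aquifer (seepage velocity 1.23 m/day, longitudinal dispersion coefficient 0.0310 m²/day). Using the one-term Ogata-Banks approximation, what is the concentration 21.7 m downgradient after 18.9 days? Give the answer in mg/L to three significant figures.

12.6 mg/L

For a continuous step input, C/C₀ ≈ ½·erfc((x−vt)/(2√(Dt))).
vt = 1.23 × 18.9 = 23.247 m and 2√(Dt) = 2√(0.0310 × 18.9) = 1.531 m.
Argument (x−vt)/(2√(Dt)) = (21.7 − 23.247)/1.531 = -1.010; ½·erfc(-1.010) = 0.9234.
C = 13.6 × 0.9234 = 12.6 mg/L.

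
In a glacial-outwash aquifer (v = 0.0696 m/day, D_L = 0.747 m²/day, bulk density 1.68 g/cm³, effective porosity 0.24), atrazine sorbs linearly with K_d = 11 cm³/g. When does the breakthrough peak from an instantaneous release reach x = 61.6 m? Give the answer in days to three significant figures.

Retardation factor R = 1 + ρ_b·K_d/n = 1 + 1.68 × 11/0.24 = 78.00.
Sorption retards both mechanisms: v_R = v/R = 0.0008923 m/day, D_R = D/R = 0.009577 m²/day.
Peak time from v_R²t² + 2D_R t − x² = 0: t = (√(D_R² + v_R²x²) − D_R)/v_R².
√(D_R² + v_R²x²) = √(0.009577² + 0.0008923² × 61.6²) = 0.05579; v_R² = 7.962e-07.
t = (0.05579 − 0.009577)/7.962e-07 = 58000 days.

58000 days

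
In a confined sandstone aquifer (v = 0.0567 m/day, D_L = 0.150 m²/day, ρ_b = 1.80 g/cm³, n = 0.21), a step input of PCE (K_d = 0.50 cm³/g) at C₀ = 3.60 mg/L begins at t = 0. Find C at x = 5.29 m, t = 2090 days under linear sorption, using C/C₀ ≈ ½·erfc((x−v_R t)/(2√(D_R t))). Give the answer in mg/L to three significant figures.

3.39 mg/L

Retardation factor R = 1 + ρ_b·K_d/n = 1 + 1.80 × 0.50/0.21 = 5.286.
Sorption retards both mechanisms: v_R = v/R = 0.01073 m/day, D_R = D/R = 0.02838 m²/day.
v_R·t = 0.01073 × 2090 = 22.4257 m; 2√(D_R t) = 15.40 m; argument = (5.29 − 22.4257)/15.40 = -1.113.
C = C₀ × ½·erfc(-1.113) = 3.60 × 0.9423 = 3.39 mg/L.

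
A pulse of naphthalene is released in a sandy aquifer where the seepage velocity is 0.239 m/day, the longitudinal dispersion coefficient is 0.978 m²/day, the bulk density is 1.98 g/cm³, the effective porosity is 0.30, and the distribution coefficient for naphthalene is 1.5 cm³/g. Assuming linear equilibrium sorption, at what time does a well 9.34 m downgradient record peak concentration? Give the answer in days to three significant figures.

278 days

Retardation factor R = 1 + ρ_b·K_d/n = 1 + 1.98 × 1.5/0.30 = 10.90.
Sorption retards both mechanisms: v_R = v/R = 0.02193 m/day, D_R = D/R = 0.08972 m²/day.
Peak time from v_R²t² + 2D_R t − x² = 0: t = (√(D_R² + v_R²x²) − D_R)/v_R².
√(D_R² + v_R²x²) = √(0.08972² + 0.02193² × 9.34²) = 0.2236; v_R² = 0.0004809.
t = (0.2236 − 0.08972)/0.0004809 = 278 days.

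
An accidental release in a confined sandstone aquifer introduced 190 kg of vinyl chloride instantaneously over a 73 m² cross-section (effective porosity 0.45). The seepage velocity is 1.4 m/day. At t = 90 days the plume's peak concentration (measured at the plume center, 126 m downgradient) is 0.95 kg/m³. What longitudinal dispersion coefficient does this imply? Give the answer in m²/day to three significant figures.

0.0328 m²/day

At the plume center C_max = M/(n_e·A·√(4πDt)), so D = M²/(4πt·(n_e·A·C_max)²).
n_e·A·C_max = 0.45 × 73 × 0.95 = 31.21 kg/m.
D = 190²/(4π × 90 × 31.21²) = 0.0328 m²/day.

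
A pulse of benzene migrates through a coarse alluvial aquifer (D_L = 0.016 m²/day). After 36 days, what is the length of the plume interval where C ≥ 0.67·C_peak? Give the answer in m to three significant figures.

1.92 m

The plume is Gaussian with σ = √(2Dt) = √(2 × 0.016 × 36) = 1.073 m.
C/C_peak = exp(−Δx²/(2σ²)) = 0.67 ⇒ Δx = σ·√(−2 ln 0.67) = 1.073 × 0.8950 = 0.9603 m.
Width = 2Δx = 1.92 m.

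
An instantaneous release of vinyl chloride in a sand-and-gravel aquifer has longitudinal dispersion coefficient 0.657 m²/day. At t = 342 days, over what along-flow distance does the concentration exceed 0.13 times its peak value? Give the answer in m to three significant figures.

The plume is Gaussian with σ = √(2Dt) = √(2 × 0.657 × 342) = 21.20 m.
C/C_peak = exp(−Δx²/(2σ²)) = 0.13 ⇒ Δx = σ·√(−2 ln 0.13) = 21.20 × 2.020 = 42.82 m.
Width = 2Δx = 85.6 m.

85.6 m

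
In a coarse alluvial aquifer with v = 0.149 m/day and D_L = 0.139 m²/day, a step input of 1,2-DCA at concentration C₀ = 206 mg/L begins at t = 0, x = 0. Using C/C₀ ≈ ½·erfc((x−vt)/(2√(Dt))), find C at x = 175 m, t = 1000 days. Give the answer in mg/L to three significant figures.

For a continuous step input, C/C₀ ≈ ½·erfc((x−vt)/(2√(Dt))).
vt = 0.149 × 1000 = 149 m and 2√(Dt) = 2√(0.139 × 1000) = 23.58 m.
Argument (x−vt)/(2√(Dt)) = (175 − 149)/23.58 = 1.103; ½·erfc(1.103) = 0.05939.
C = 206 × 0.05939 = 12.2 mg/L.

12.2 mg/L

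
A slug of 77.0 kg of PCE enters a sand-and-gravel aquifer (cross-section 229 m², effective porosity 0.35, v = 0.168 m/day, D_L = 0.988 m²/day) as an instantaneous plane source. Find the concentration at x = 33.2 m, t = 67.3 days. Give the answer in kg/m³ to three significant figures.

0.00548 kg/m³

For an instantaneous plane source, C(x,t) = M/(n_e·A·√(4πDt)) · exp(−(x−vt)²/(4Dt)), with n_e·A the pore (flow) area.
Plume center vt = 0.168 × 67.3 = 11.3064 m, so the well at 33.2 m is 21.8936 m downgradient of the peak.
√(4πDt) = 28.91 m, giving peak height M/(n_e·A·√(4πDt)) = 77.0/(0.35 × 229 × 28.91) = 0.03323 kg/m³.
(x−vt)²/(4Dt) = (21.8936)²/(4 × 0.988 × 67.3) = 1.802; exp(−1.802) = 0.1650.
C = 0.03323 × 0.1650 = 0.00548 kg/m³.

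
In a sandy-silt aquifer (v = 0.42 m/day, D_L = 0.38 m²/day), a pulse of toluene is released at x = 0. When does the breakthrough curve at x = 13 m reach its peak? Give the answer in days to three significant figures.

28.9 days

For the 1D instantaneous-source solution, setting ∂C/∂t = 0 at fixed x gives v²t² + 2Dt − x² = 0, so t = (√(D² + v²x²) − D)/v².
√(D² + v²x²) = √(0.38² + 0.42² × 13²) = 5.473; v² = 0.1764.
t = (5.473 − 0.38)/0.1764 = 28.9 days (vs. the pure-advection estimate x/v = 31.0 d).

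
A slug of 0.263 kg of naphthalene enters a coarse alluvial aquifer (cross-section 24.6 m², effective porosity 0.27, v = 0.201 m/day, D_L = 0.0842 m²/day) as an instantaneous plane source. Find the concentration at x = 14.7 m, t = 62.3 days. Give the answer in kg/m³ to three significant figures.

For an instantaneous plane source, C(x,t) = M/(n_e·A·√(4πDt)) · exp(−(x−vt)²/(4Dt)), with n_e·A the pore (flow) area.
Plume center vt = 0.201 × 62.3 = 12.5223 m, so the well at 14.7 m is 2.1777 m downgradient of the peak.
√(4πDt) = 8.119 m, giving peak height M/(n_e·A·√(4πDt)) = 0.263/(0.27 × 24.6 × 8.119) = 0.004877 kg/m³.
(x−vt)²/(4Dt) = (2.1777)²/(4 × 0.0842 × 62.3) = 0.2260; exp(−0.2260) = 0.7977.
C = 0.004877 × 0.7977 = 0.00389 kg/m³.

0.00389 kg/m³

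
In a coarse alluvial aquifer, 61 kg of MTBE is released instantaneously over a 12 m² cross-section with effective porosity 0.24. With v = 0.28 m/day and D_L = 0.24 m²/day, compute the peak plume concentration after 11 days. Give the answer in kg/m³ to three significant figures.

3.68 kg/m³

The peak of an instantaneous 1D plume sits at x = vt; there the Gaussian factor is 1 and C_max = M/(n_e·A·√(4πDt)), where n_e·A is the pore area the mass is dissolved in.
√(4πDt) = √(4π × 0.24 × 11) = 5.760 m, so C_max = 61/(0.24 × 12 × 5.760) = 3.68 kg/m³.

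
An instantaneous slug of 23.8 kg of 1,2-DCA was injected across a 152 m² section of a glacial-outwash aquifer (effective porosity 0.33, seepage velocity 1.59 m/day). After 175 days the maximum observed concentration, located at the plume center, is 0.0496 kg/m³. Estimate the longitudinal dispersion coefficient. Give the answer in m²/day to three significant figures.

0.0416 m²/day

At the plume center C_max = M/(n_e·A·√(4πDt)), so D = M²/(4πt·(n_e·A·C_max)²).
n_e·A·C_max = 0.33 × 152 × 0.0496 = 2.488 kg/m.
D = 23.8²/(4π × 175 × 2.488²) = 0.0416 m²/day.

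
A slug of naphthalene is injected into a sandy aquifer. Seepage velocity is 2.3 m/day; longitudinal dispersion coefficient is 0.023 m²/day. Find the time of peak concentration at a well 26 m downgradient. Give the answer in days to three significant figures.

11.3 days

For the 1D instantaneous-source solution, setting ∂C/∂t = 0 at fixed x gives v²t² + 2Dt − x² = 0, so t = (√(D² + v²x²) − D)/v².
√(D² + v²x²) = √(0.023² + 2.3² × 26²) = 59.80; v² = 5.29.
t = (59.80 − 0.023)/5.29 = 11.3 days (vs. the pure-advection estimate x/v = 11.3 d).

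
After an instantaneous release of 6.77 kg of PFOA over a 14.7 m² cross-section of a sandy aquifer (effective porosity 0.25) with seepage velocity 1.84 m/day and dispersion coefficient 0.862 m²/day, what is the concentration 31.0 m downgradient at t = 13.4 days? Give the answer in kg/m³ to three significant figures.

For an instantaneous plane source, C(x,t) = M/(n_e·A·√(4πDt)) · exp(−(x−vt)²/(4Dt)), with n_e·A the pore (flow) area.
Plume center vt = 1.84 × 13.4 = 24.656 m, so the well at 31.0 m is 6.344 m downgradient of the peak.
√(4πDt) = 12.05 m, giving peak height M/(n_e·A·√(4πDt)) = 6.77/(0.25 × 14.7 × 12.05) = 0.1529 kg/m³.
(x−vt)²/(4Dt) = (6.344)²/(4 × 0.862 × 13.4) = 0.8711; exp(−0.8711) = 0.4185.
C = 0.1529 × 0.4185 = 0.0640 kg/m³.

0.0640 kg/m³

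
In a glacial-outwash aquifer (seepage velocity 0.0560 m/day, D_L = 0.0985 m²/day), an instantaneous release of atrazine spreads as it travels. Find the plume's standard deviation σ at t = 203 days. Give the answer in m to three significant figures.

Dispersive spreading gives a Gaussian with σ² = 2Dt; advection only shifts the center.
σ = √(2 × 0.0985 × 203) = 6.32 m.

6.32 m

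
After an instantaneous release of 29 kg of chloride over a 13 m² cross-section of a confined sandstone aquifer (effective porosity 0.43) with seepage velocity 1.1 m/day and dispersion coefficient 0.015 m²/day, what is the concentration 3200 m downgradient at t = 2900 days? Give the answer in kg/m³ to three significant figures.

For an instantaneous plane source, C(x,t) = M/(n_e·A·√(4πDt)) · exp(−(x−vt)²/(4Dt)), with n_e·A the pore (flow) area.
Plume center vt = 1.1 × 2900 = 3190 m, so the well at 3200 m is 10 m downgradient of the peak.
√(4πDt) = 23.38 m, giving peak height M/(n_e·A·√(4πDt)) = 29/(0.43 × 13 × 23.38) = 0.2219 kg/m³.
(x−vt)²/(4Dt) = (10)²/(4 × 0.015 × 2900) = 0.5747; exp(−0.5747) = 0.5629.
C = 0.2219 × 0.5629 = 0.125 kg/m³.

0.125 kg/m³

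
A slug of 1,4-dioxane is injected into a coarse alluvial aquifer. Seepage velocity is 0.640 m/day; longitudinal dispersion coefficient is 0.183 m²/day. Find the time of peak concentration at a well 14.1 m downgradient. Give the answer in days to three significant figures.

For the 1D instantaneous-source solution, setting ∂C/∂t = 0 at fixed x gives v²t² + 2Dt − x² = 0, so t = (√(D² + v²x²) − D)/v².
√(D² + v²x²) = √(0.183² + 0.640² × 14.1²) = 9.026; v² = 0.4096.
t = (9.026 − 0.183)/0.4096 = 21.6 days (vs. the pure-advection estimate x/v = 22.0 d).

21.6 days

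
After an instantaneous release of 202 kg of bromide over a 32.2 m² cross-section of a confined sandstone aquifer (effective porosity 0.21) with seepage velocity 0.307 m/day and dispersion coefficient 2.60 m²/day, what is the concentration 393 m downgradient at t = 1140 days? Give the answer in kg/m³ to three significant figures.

For an instantaneous plane source, C(x,t) = M/(n_e·A·√(4πDt)) · exp(−(x−vt)²/(4Dt)), with n_e·A the pore (flow) area.
Plume center vt = 0.307 × 1140 = 349.98 m, so the well at 393 m is 43.02 m downgradient of the peak.
√(4πDt) = 193.0 m, giving peak height M/(n_e·A·√(4πDt)) = 202/(0.21 × 32.2 × 193.0) = 0.1548 kg/m³.
(x−vt)²/(4Dt) = (43.02)²/(4 × 2.60 × 1140) = 0.1561; exp(−0.1561) = 0.8555.
C = 0.1548 × 0.8555 = 0.132 kg/m³.

0.132 kg/m³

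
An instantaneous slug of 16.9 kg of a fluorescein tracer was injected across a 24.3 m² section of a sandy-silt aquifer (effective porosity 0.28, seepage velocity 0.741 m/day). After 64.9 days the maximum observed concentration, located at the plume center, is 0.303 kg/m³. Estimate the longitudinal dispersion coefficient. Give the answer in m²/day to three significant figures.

At the plume center C_max = M/(n_e·A·√(4πDt)), so D = M²/(4πt·(n_e·A·C_max)²).
n_e·A·C_max = 0.28 × 24.3 × 0.303 = 2.062 kg/m.
D = 16.9²/(4π × 64.9 × 2.062²) = 0.0824 m²/day.

0.0824 m²/day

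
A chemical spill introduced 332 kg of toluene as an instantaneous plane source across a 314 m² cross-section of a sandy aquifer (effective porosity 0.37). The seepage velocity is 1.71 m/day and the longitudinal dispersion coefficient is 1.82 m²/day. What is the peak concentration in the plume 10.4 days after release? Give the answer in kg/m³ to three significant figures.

0.185 kg/m³

The peak of an instantaneous 1D plume sits at x = vt; there the Gaussian factor is 1 and C_max = M/(n_e·A·√(4πDt)), where n_e·A is the pore area the mass is dissolved in.
√(4πDt) = √(4π × 1.82 × 10.4) = 15.42 m, so C_max = 332/(0.37 × 314 × 15.42) = 0.185 kg/m³.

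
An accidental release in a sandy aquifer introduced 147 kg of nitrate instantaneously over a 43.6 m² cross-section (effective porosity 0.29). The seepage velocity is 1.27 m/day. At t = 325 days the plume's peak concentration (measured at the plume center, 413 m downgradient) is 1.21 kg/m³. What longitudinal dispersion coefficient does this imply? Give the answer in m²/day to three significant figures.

0.0226 m²/day

At the plume center C_max = M/(n_e·A·√(4πDt)), so D = M²/(4πt·(n_e·A·C_max)²).
n_e·A·C_max = 0.29 × 43.6 × 1.21 = 15.30 kg/m.
D = 147²/(4π × 325 × 15.30²) = 0.0226 m²/day.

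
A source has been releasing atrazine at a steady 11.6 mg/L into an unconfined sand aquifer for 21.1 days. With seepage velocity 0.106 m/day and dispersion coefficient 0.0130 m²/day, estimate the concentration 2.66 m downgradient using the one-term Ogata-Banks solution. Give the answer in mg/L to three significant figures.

3.29 mg/L

For a continuous step input, C/C₀ ≈ ½·erfc((x−vt)/(2√(Dt))).
vt = 0.106 × 21.1 = 2.2366 m and 2√(Dt) = 2√(0.0130 × 21.1) = 1.047 m.
Argument (x−vt)/(2√(Dt)) = (2.66 − 2.2366)/1.047 = 0.4044; ½·erfc(0.4044) = 0.2837.
C = 11.6 × 0.2837 = 3.29 mg/L.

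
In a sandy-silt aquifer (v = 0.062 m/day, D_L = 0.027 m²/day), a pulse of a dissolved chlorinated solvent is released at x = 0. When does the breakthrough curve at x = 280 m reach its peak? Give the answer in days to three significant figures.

4510 days

For the 1D instantaneous-source solution, setting ∂C/∂t = 0 at fixed x gives v²t² + 2Dt − x² = 0, so t = (√(D² + v²x²) − D)/v².
√(D² + v²x²) = √(0.027² + 0.062² × 280²) = 17.36; v² = 0.003844.
t = (17.36 − 0.027)/0.003844 = 4510 days (vs. the pure-advection estimate x/v = 4520 d).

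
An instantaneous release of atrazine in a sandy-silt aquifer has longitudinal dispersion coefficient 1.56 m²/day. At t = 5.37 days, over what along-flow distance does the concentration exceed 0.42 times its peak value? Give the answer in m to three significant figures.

10.8 m

The plume is Gaussian with σ = √(2Dt) = √(2 × 1.56 × 5.37) = 4.093 m.
C/C_peak = exp(−Δx²/(2σ²)) = 0.42 ⇒ Δx = σ·√(−2 ln 0.42) = 4.093 × 1.317 = 5.390 m.
Width = 2Δx = 10.8 m.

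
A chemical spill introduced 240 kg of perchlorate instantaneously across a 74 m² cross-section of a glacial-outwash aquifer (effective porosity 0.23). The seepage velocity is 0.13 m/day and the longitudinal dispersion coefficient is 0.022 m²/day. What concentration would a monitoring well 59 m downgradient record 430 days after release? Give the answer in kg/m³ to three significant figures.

For an instantaneous plane source, C(x,t) = M/(n_e·A·√(4πDt)) · exp(−(x−vt)²/(4Dt)), with n_e·A the pore (flow) area.
Plume center vt = 0.13 × 430 = 55.9 m, so the well at 59 m is 3.1 m downgradient of the peak.
√(4πDt) = 10.90 m, giving peak height M/(n_e·A·√(4πDt)) = 240/(0.23 × 74 × 10.90) = 1.294 kg/m³.
(x−vt)²/(4Dt) = (3.1)²/(4 × 0.022 × 430) = 0.2540; exp(−0.2540) = 0.7757.
C = 1.294 × 0.7757 = 1.00 kg/m³.

1.00 kg/m³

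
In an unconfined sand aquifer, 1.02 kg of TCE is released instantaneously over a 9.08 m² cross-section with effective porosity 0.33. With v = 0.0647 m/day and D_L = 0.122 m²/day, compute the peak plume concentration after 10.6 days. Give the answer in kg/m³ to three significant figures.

The peak of an instantaneous 1D plume sits at x = vt; there the Gaussian factor is 1 and C_max = M/(n_e·A·√(4πDt)), where n_e·A is the pore area the mass is dissolved in.
√(4πDt) = √(4π × 0.122 × 10.6) = 4.031 m, so C_max = 1.02/(0.33 × 9.08 × 4.031) = 0.0844 kg/m³.

0.0844 kg/m³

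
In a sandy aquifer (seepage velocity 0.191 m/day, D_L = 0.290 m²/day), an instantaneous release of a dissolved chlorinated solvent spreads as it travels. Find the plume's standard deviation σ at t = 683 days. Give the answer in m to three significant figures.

19.9 m

Dispersive spreading gives a Gaussian with σ² = 2Dt; advection only shifts the center.
σ = √(2 × 0.290 × 683) = 19.9 m.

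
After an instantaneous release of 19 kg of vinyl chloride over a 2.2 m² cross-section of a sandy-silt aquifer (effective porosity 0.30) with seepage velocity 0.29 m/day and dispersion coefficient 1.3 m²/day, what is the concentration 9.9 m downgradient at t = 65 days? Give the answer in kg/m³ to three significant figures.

For an instantaneous plane source, C(x,t) = M/(n_e·A·√(4πDt)) · exp(−(x−vt)²/(4Dt)), with n_e·A the pore (flow) area.
Plume center vt = 0.29 × 65 = 18.85 m, so the well at 9.9 m is 8.95 m upgradient of the peak.
√(4πDt) = 32.59 m, giving peak height M/(n_e·A·√(4πDt)) = 19/(0.30 × 2.2 × 32.59) = 0.8833 kg/m³.
(x−vt)²/(4Dt) = (-8.95)²/(4 × 1.3 × 65) = 0.2370; exp(−0.2370) = 0.7890.
C = 0.8833 × 0.7890 = 0.697 kg/m³.

0.697 kg/m³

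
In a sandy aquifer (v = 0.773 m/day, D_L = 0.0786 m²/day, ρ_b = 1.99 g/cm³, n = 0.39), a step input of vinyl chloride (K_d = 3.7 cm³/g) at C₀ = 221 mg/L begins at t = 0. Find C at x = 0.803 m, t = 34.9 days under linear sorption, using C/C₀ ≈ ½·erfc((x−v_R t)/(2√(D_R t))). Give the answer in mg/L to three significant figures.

Retardation factor R = 1 + ρ_b·K_d/n = 1 + 1.99 × 3.7/0.39 = 19.88.
Sorption retards both mechanisms: v_R = v/R = 0.03888 m/day, D_R = D/R = 0.003954 m²/day.
v_R·t = 0.03888 × 34.9 = 1.356912 m; 2√(D_R t) = 0.7430 m; argument = (0.803 − 1.356912)/0.7430 = -0.7455.
C = C₀ × ½·erfc(-0.7455) = 221 × 0.8541 = 189 mg/L.

189 mg/L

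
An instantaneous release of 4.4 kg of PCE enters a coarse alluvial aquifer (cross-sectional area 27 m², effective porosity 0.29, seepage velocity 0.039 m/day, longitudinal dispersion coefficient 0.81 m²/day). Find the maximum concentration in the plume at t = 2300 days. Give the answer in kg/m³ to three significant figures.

The peak of an instantaneous 1D plume sits at x = vt; there the Gaussian factor is 1 and C_max = M/(n_e·A·√(4πDt)), where n_e·A is the pore area the mass is dissolved in.
√(4πDt) = √(4π × 0.81 × 2300) = 153.0 m, so C_max = 4.4/(0.29 × 27 × 153.0) = 0.00367 kg/m³.

0.00367 kg/m³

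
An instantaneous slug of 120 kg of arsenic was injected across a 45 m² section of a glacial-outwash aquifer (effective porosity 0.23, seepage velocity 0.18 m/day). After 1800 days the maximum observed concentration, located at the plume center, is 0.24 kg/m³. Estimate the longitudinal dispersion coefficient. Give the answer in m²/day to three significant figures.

0.103 m²/day

At the plume center C_max = M/(n_e·A·√(4πDt)), so D = M²/(4πt·(n_e·A·C_max)²).
n_e·A·C_max = 0.23 × 45 × 0.24 = 2.484 kg/m.
D = 120²/(4π × 1800 × 2.484²) = 0.103 m²/day.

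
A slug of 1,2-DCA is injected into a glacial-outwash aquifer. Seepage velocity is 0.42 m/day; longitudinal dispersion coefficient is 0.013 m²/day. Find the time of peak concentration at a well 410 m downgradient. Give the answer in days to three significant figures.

For the 1D instantaneous-source solution, setting ∂C/∂t = 0 at fixed x gives v²t² + 2Dt − x² = 0, so t = (√(D² + v²x²) − D)/v².
√(D² + v²x²) = √(0.013² + 0.42² × 410²) = 172.2; v² = 0.1764.
t = (172.2 − 0.013)/0.1764 = 976 days (vs. the pure-advection estimate x/v = 976 d).

976 days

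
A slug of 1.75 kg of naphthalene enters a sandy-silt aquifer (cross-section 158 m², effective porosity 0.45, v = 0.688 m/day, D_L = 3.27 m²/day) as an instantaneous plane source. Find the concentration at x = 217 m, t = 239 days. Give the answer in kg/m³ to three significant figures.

0.000103 kg/m³

For an instantaneous plane source, C(x,t) = M/(n_e·A·√(4πDt)) · exp(−(x−vt)²/(4Dt)), with n_e·A the pore (flow) area.
Plume center vt = 0.688 × 239 = 164.432 m, so the well at 217 m is 52.568 m downgradient of the peak.
√(4πDt) = 99.10 m, giving peak height M/(n_e·A·√(4πDt)) = 1.75/(0.45 × 158 × 99.10) = 0.0002484 kg/m³.
(x−vt)²/(4Dt) = (52.568)²/(4 × 3.27 × 239) = 0.8840; exp(−0.8840) = 0.4131.
C = 0.0002484 × 0.4131 = 0.000103 kg/m³.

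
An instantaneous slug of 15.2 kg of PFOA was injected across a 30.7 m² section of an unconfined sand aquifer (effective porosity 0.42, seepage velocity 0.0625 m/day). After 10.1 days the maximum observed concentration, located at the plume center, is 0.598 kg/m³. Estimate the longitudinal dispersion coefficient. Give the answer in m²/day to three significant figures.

0.0306 m²/day

At the plume center C_max = M/(n_e·A·√(4πDt)), so D = M²/(4πt·(n_e·A·C_max)²).
n_e·A·C_max = 0.42 × 30.7 × 0.598 = 7.711 kg/m.
D = 15.2²/(4π × 10.1 × 7.711²) = 0.0306 m²/day.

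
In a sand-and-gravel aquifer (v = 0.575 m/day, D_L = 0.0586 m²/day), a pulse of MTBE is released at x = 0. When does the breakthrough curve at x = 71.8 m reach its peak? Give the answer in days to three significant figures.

125 days

For the 1D instantaneous-source solution, setting ∂C/∂t = 0 at fixed x gives v²t² + 2Dt − x² = 0, so t = (√(D² + v²x²) − D)/v².
√(D² + v²x²) = √(0.0586² + 0.575² × 71.8²) = 41.29; v² = 0.330625.
t = (41.29 − 0.0586)/0.330625 = 125 days (vs. the pure-advection estimate x/v = 125 d).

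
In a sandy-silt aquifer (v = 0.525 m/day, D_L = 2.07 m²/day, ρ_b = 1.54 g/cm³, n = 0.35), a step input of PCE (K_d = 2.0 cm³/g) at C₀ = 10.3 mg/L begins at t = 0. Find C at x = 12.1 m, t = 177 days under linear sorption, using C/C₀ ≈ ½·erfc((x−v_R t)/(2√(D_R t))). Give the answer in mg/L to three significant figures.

3.92 mg/L

Retardation factor R = 1 + ρ_b·K_d/n = 1 + 1.54 × 2.0/0.35 = 9.800.
Sorption retards both mechanisms: v_R = v/R = 0.05357 m/day, D_R = D/R = 0.2112 m²/day.
v_R·t = 0.05357 × 177 = 9.48189 m; 2√(D_R t) = 12.23 m; argument = (12.1 − 9.48189)/12.23 = 0.2141.
C = C₀ × ½·erfc(0.2141) = 10.3 × 0.3810 = 3.92 mg/L.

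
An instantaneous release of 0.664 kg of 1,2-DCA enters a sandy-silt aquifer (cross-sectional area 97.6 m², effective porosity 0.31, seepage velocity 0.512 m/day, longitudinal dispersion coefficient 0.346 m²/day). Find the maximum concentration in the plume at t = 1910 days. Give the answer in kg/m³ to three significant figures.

The peak of an instantaneous 1D plume sits at x = vt; there the Gaussian factor is 1 and C_max = M/(n_e·A·√(4πDt)), where n_e·A is the pore area the mass is dissolved in.
√(4πDt) = √(4π × 0.346 × 1910) = 91.13 m, so C_max = 0.664/(0.31 × 97.6 × 91.13) = 0.000241 kg/m³.

0.000241 kg/m³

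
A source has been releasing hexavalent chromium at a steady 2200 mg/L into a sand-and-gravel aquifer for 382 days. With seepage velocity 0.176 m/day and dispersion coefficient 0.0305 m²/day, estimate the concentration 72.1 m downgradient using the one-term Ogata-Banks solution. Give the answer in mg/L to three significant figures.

345 mg/L

For a continuous step input, C/C₀ ≈ ½·erfc((x−vt)/(2√(Dt))).
vt = 0.176 × 382 = 67.232 m and 2√(Dt) = 2√(0.0305 × 382) = 6.827 m.
Argument (x−vt)/(2√(Dt)) = (72.1 − 67.232)/6.827 = 0.7131; ½·erfc(0.7131) = 0.1566.
C = 2200 × 0.1566 = 345 mg/L.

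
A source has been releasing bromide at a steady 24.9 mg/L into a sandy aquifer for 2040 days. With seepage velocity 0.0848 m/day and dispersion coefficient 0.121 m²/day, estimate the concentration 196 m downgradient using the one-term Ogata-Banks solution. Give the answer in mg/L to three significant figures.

3.74 mg/L

For a continuous step input, C/C₀ ≈ ½·erfc((x−vt)/(2√(Dt))).
vt = 0.0848 × 2040 = 172.992 m and 2√(Dt) = 2√(0.121 × 2040) = 31.42 m.
Argument (x−vt)/(2√(Dt)) = (196 − 172.992)/31.42 = 0.7323; ½·erfc(0.7323) = 0.1502.
C = 24.9 × 0.1502 = 3.74 mg/L.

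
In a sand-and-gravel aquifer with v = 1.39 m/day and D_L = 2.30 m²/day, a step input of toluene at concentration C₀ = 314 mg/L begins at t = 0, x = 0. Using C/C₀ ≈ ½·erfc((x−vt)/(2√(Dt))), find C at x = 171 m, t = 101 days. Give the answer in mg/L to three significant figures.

For a continuous step input, C/C₀ ≈ ½·erfc((x−vt)/(2√(Dt))).
vt = 1.39 × 101 = 140.39 m and 2√(Dt) = 2√(2.30 × 101) = 30.48 m.
Argument (x−vt)/(2√(Dt)) = (171 − 140.39)/30.48 = 1.004; ½·erfc(1.004) = 0.07782.
C = 314 × 0.07782 = 24.4 mg/L.

24.4 mg/L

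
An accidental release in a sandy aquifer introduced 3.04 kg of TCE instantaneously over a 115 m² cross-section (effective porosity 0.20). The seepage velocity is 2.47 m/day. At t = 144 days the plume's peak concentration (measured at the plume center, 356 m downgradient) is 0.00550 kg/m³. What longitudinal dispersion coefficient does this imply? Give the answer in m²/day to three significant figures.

At the plume center C_max = M/(n_e·A·√(4πDt)), so D = M²/(4πt·(n_e·A·C_max)²).
n_e·A·C_max = 0.20 × 115 × 0.00550 = 0.1265 kg/m.
D = 3.04²/(4π × 144 × 0.1265²) = 0.319 m²/day.

0.319 m²/day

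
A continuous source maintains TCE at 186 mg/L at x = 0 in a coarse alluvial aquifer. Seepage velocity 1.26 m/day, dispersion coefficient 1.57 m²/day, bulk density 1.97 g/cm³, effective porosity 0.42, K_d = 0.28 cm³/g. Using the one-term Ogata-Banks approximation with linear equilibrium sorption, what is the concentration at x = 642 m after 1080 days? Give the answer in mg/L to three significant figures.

14.9 mg/L

Retardation factor R = 1 + ρ_b·K_d/n = 1 + 1.97 × 0.28/0.42 = 2.313.
Sorption retards both mechanisms: v_R = v/R = 0.5447 m/day, D_R = D/R = 0.6788 m²/day.
v_R·t = 0.5447 × 1080 = 588.276 m; 2√(D_R t) = 54.15 m; argument = (642 − 588.276)/54.15 = 0.9921.
C = C₀ × ½·erfc(0.9921) = 186 × 0.08030 = 14.9 mg/L.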